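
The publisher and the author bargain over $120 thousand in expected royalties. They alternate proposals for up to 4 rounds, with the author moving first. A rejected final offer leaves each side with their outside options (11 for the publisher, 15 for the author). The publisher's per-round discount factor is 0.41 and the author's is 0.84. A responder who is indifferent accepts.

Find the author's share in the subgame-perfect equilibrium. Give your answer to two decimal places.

97.30

Round 4 (the publisher proposes): the author gets 15 if talks fail, so the publisher offers 15 and keeps 105.
Round 3 (the author proposes): the publisher can get 105 next round, worth 0.41 × 105 = 43.05 now. The author offers 43.05 and keeps 120 − 43.05 = 76.95.
Round 2 (the publisher proposes): the author can get 76.95 next round, worth 0.84 × 76.95 = 64.638 now, so the publisher offers 64.638, keeping 55.362.
Round 1 (the author proposes): the publisher can get 55.362 next round, worth 0.41 × 55.362 = 22.69842 now, so the author offers 22.69842, keeping 97.30158.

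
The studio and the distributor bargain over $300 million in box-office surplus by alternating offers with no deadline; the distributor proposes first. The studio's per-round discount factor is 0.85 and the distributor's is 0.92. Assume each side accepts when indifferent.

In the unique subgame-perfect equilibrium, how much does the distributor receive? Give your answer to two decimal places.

In a stationary SPE each proposer offers the other exactly their discounted continuation value.
If the distributor keeps x when proposing and the studio keeps y when proposing, then x = 300 − 0.85y and y = 300 − 0.92x.
Solving: x = 300(1 − 0.85) / (1 − 0.92·0.85) = 45 / 0.218 ≈ 206.4220.
The studio gets 300 − 206.4220 ≈ 93.5780.

206.42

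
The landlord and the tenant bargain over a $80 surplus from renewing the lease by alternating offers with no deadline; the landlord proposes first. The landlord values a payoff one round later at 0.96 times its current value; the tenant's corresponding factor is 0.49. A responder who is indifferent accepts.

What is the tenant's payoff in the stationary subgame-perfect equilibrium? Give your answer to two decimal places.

Let x be the landlord's share when the landlord proposes and y be the tenant's share when the tenant proposes.
The tenant accepts iff offered ≥ 0.49·y, so x = 80 − 0.49y. Symmetrically y = 80 − 0.96x.
Substituting: x = 80 − 0.49(80 − 0.96x), giving x(1 − 0.96·0.49) = 80(1 − 0.49).
So x = 80 × 0.51 / 0.5296 ≈ 77.0393, and the tenant receives 80 − x ≈ 2.9607.

2.96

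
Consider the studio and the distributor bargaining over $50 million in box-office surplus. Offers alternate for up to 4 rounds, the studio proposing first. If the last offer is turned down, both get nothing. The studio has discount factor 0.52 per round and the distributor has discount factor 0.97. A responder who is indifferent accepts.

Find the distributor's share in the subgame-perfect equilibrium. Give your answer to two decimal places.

47.74

Round 4 (the distributor proposes): the studio will accept anything ≥ 0, so the distributor offers 0 and keeps 50.
Round 3 (the studio proposes): the distributor can get 50 next round, worth 0.97 × 50 = 48.5 now. The studio offers 48.5 and keeps 50 − 48.5 = 1.5.
Round 2 (the distributor proposes): the studio can get 1.5 next round, worth 0.52 × 1.5 = 0.78 now, so the distributor offers 0.78, keeping 49.22.
Round 1 (the studio proposes): the distributor can get 49.22 next round, worth 0.97 × 49.22 = 47.7434 now. The studio offers 47.7434 and keeps 50 − 47.7434 = 2.2566.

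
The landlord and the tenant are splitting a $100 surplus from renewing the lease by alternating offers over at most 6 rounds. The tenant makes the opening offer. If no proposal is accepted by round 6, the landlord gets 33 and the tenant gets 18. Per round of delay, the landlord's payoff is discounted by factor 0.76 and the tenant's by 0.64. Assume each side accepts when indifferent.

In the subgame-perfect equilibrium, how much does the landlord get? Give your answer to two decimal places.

55.41

Round 6 (the landlord proposes): the tenant gets 18 if talks fail, so the landlord offers 18 and keeps 82.
Round 5 (the tenant proposes): the landlord can get 82 next round, worth 0.76 × 82 = 62.32 now; the tenant offers that and keeps 37.68.
Round 4 (the landlord proposes): the tenant can get 37.68 next round, worth 0.64 × 37.68 = 24.1152 now. The landlord offers 24.1152 and keeps 100 − 24.1152 = 75.8848.
Round 3 (the tenant proposes): the landlord can get 75.8848 next round, worth 0.76 × 75.8848 = 57.672448 now. The tenant offers 57.672448 and keeps 100 − 57.672448 = 42.327552.
Round 2 (the landlord proposes): the tenant can get 42.327552 next round, worth 0.64 × 42.327552 = 27.08963328 now; the landlord offers that and keeps 72.91036672.
Round 1 (the tenant proposes): the landlord can get 72.91036672 next round, worth 0.76 × 72.91036672 = 55.4118787072 now. The tenant offers 55.4118787072 and keeps 100 − 55.4118787072 = 44.5881212928.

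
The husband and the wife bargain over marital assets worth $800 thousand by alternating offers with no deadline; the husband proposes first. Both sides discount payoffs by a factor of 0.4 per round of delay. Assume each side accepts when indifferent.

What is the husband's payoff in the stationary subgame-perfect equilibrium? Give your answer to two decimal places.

Let x be the husband's share when the husband proposes and y be the wife's share when the wife proposes.
The wife accepts iff offered ≥ 0.4·y, so x = 800 − 0.4y. Symmetrically y = 800 − 0.4x.
Substituting: x = 800 − 0.4(800 − 0.4x), giving x(1 − 0.4·0.4) = 800(1 − 0.4).
So x = 800 × 0.6 / 0.84 ≈ 571.4286, and the wife receives 800 − x ≈ 228.5714.

571.43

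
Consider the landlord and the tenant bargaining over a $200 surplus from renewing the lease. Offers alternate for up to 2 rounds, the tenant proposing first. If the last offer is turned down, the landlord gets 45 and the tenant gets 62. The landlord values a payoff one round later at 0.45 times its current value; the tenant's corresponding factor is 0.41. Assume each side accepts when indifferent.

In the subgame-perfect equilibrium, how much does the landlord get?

62.1

Round 2 (the landlord proposes): the tenant gets 62 if talks fail, so the landlord offers 62 and keeps 138.
Round 1 (the tenant proposes): the landlord can get 138 next round, worth 0.45 × 138 = 62.1 now, so the tenant offers 62.1, keeping 137.9.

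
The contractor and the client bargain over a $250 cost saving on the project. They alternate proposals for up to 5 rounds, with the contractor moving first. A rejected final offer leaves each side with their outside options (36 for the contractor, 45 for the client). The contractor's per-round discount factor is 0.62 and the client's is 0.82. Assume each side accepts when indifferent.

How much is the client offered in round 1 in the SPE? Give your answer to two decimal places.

Round 5 (the contractor proposes): the client gets 45 if talks fail, so the contractor offers 45 and keeps 205.
Round 4 (the client proposes): the contractor can get 205 next round, worth 0.62 × 205 = 127.1 now; the client offers that and keeps 122.9.
Round 3 (the contractor proposes): the client can get 122.9 next round, worth 0.82 × 122.9 = 100.778 now; the contractor offers that and keeps 149.222.
Round 2 (the client proposes): the contractor can get 149.222 next round, worth 0.62 × 149.222 = 92.51764 now. The client offers 92.51764 and keeps 250 − 92.51764 = 157.48236.
Round 1 (the contractor proposes): the client can get 157.48236 next round, worth 0.82 × 157.48236 = 129.1355352 now, so the contractor offers 129.1355352, keeping 120.8644648.

129.14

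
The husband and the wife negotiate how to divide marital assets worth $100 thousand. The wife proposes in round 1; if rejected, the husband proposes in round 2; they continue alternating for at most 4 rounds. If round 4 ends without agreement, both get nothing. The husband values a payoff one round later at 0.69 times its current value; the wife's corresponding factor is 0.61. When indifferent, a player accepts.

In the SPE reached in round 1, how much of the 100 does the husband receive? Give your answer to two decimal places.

Round 4 (the husband proposes): rejection yields 0 for the wife; the husband offers 0 and keeps 100.
Round 3 (the wife proposes): the husband can get 100 next round, worth 0.69 × 100 = 69 now, so the wife offers 69, keeping 31.
Round 2 (the husband proposes): the wife can get 31 next round, worth 0.61 × 31 = 18.91 now. The husband offers 18.91 and keeps 100 − 18.91 = 81.09.
Round 1 (the wife proposes): the husband can get 81.09 next round, worth 0.69 × 81.09 = 55.9521 now, so the wife offers 55.9521, keeping 44.0479.

55.95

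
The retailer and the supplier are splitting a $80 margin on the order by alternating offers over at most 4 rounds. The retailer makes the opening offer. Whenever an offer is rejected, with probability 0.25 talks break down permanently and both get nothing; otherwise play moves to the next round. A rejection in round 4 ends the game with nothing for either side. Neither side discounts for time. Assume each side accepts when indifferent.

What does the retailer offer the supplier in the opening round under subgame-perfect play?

Round 4 (the supplier proposes): the retailer will accept anything ≥ 0, so the supplier offers 0 and keeps 80.
Round 3 (the retailer proposes): rejecting gives the supplier an expected 0.75 × 80 = 60. The retailer offers 60 and keeps 80 − 60 = 20.
Round 2 (the supplier proposes): rejecting gives the retailer an expected 0.75 × 20 = 15. The supplier offers 15 and keeps 80 − 15 = 65.
Round 1 (the retailer proposes): rejecting gives the supplier an expected 0.75 × 65 = 48.75; the retailer offers that and keeps 31.25.

48.75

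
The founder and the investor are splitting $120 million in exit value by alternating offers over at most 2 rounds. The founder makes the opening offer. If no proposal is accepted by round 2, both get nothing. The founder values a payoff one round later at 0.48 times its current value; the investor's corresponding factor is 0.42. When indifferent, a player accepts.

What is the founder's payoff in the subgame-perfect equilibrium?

69.6

Round 2 (the investor proposes): the founder will accept anything ≥ 0, so the investor offers 0 and keeps 120.
Round 1 (the founder proposes): the investor can get 120 next round, worth 0.42 × 120 = 50.4 now. The founder offers 50.4 and keeps 120 − 50.4 = 69.6.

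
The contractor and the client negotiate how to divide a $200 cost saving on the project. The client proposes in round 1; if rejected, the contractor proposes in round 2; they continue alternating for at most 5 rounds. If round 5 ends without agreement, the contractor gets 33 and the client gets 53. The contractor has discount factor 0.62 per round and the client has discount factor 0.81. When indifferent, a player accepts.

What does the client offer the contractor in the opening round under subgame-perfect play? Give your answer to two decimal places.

43.71

Round 5 (the client proposes): the contractor gets 33 if talks fail, so the client offers 33 and keeps 167.
Round 4 (the contractor proposes): the client can get 167 next round, worth 0.81 × 167 = 135.27 now. The contractor offers 135.27 and keeps 200 − 135.27 = 64.73.
Round 3 (the client proposes): the contractor can get 64.73 next round, worth 0.62 × 64.73 = 40.1326 now. The client offers 40.1326 and keeps 200 − 40.1326 = 159.8674.
Round 2 (the contractor proposes): the client can get 159.8674 next round, worth 0.81 × 159.8674 = 129.492594 now, so the contractor offers 129.492594, keeping 70.507406.
Round 1 (the client proposes): the contractor can get 70.507406 next round, worth 0.62 × 70.507406 = 43.71459172 now; the client offers that and keeps 156.28540828.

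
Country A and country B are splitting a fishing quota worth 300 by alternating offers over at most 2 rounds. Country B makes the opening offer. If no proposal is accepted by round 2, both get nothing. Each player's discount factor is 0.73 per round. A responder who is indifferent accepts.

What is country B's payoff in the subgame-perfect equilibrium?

81

Round 2 (country A proposes): country B will accept anything ≥ 0, so country A offers 0 and keeps 300.
Round 1 (country B proposes): country A can get 300 next round, worth 0.73 × 300 = 219 now, so country B offers 219, keeping 81.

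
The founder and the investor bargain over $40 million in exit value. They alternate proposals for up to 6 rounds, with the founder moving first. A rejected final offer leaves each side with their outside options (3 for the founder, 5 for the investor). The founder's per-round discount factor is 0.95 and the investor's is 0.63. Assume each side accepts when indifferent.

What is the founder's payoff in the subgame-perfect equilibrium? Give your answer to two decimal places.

Round 6 (the investor proposes): the founder gets 3 if talks fail, so the investor offers 3 and keeps 37.
Round 5 (the founder proposes): the investor can get 37 next round, worth 0.63 × 37 = 23.31 now, so the founder offers 23.31, keeping 16.69.
Round 4 (the investor proposes): the founder can get 16.69 next round, worth 0.95 × 16.69 = 15.8555 now; the investor offers that and keeps 24.1445.
Round 3 (the founder proposes): the investor can get 24.1445 next round, worth 0.63 × 24.1445 = 15.211035 now. The founder offers 15.211035 and keeps 40 − 15.211035 = 24.788965.
Round 2 (the investor proposes): the founder can get 24.788965 next round, worth 0.95 × 24.788965 = 23.54951675 now. The investor offers 23.54951675 and keeps 40 − 23.54951675 = 16.45048325.
Round 1 (the founder proposes): the investor can get 16.45048325 next round, worth 0.63 × 16.45048325 = 10.3638044475 now, so the founder offers 10.3638044475, keeping 29.6361955525.

29.64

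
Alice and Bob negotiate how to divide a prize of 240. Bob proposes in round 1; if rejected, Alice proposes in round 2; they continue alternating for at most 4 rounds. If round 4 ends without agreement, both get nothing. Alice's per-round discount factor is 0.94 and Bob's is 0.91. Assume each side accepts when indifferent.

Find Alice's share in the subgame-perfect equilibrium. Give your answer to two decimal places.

213.28

Round 4 (Alice proposes): rejection yields 0 for Bob; Alice offers 0 and keeps 240.
Round 3 (Bob proposes): Alice can get 240 next round, worth 0.94 × 240 = 225.6 now. Bob offers 225.6 and keeps 240 − 225.6 = 14.4.
Round 2 (Alice proposes): Bob can get 14.4 next round, worth 0.91 × 14.4 = 13.104 now, so Alice offers 13.104, keeping 226.896.
Round 1 (Bob proposes): Alice can get 226.896 next round, worth 0.94 × 226.896 = 213.28224 now, so Bob offers 213.28224, keeping 26.71776.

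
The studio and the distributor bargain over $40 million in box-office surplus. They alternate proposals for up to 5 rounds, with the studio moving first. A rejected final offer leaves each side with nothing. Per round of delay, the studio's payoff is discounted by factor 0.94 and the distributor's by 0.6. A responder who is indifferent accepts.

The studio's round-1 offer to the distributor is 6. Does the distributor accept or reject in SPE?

Accept

Work out the distributor's continuation value if the offer is rejected.
Round 5 (the studio proposes): rejection yields 0 for the distributor; the studio offers 0 and keeps 40.
Round 4 (the distributor proposes): the studio can get 40 next round, worth 0.94 × 40 = 37.6 now. The distributor offers 37.6 and keeps 40 − 37.6 = 2.4.
Round 3 (the studio proposes): the distributor can get 2.4 next round, worth 0.6 × 2.4 = 1.44 now; the studio offers that and keeps 38.56.
Round 2 (the distributor proposes): the studio can get 38.56 next round, worth 0.94 × 38.56 = 36.2464 now. The distributor offers 36.2464 and keeps 40 − 36.2464 = 3.7536.
So by rejecting in round 1, the distributor gets 3.7536 next round, worth 0.6 × 3.7536 = 2.25216 now.
Offer 6 ≥ 2.25216, so the distributor accepts.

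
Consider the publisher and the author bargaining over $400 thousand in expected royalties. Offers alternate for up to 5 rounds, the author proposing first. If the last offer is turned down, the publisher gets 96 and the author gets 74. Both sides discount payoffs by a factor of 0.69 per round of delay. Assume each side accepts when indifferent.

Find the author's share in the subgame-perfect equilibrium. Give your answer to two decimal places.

251.94

Round 5 (the author proposes): the publisher gets 96 if talks fail, so the author offers 96 and keeps 304.
Round 4 (the publisher proposes): the author can get 304 next round, worth 0.69 × 304 = 209.76 now, so the publisher offers 209.76, keeping 190.24.
Round 3 (the author proposes): the publisher can get 190.24 next round, worth 0.69 × 190.24 = 131.2656 now; the author offers that and keeps 268.7344.
Round 2 (the publisher proposes): the author can get 268.7344 next round, worth 0.69 × 268.7344 = 185.426736 now; the publisher offers that and keeps 214.573264.
Round 1 (the author proposes): the publisher can get 214.573264 next round, worth 0.69 × 214.573264 = 148.05555216 now, so the author offers 148.05555216, keeping 251.94444784.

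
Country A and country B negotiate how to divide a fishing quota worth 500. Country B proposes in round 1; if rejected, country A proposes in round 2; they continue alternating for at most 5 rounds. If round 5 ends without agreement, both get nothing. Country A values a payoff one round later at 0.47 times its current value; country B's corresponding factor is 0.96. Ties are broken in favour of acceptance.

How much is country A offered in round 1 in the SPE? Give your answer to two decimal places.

Work backward from the last round.
Round 5 (country B proposes): rejection yields 0 for country A; country B offers 0 and keeps 500.
Round 4 (country A proposes): country B can get 500 next round, worth 0.96 × 500 = 480 now; country A offers that and keeps 20.
Round 3 (country B proposes): country A can get 20 next round, worth 0.47 × 20 = 9.4 now; country B offers that and keeps 490.6.
Round 2 (country A proposes): country B can get 490.6 next round, worth 0.96 × 490.6 = 470.976 now, so country A offers 470.976, keeping 29.024.
Round 1 (country B proposes): country A can get 29.024 next round, worth 0.47 × 29.024 = 13.64128 now, so country B offers 13.64128, keeping 486.35872.

13.64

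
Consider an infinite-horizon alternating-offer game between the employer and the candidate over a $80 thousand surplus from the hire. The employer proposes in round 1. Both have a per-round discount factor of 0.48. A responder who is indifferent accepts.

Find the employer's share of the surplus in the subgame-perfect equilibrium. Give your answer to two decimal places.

54.05

When the employer proposes, the candidate accepts any offer worth at least 0.48 times what the candidate would get by proposing next round; and vice versa.
This gives x = 80 − 0.48y and y = 80 − 0.48x, where x and y are each side's share when it proposes.
Hence (1 − 0.48·0.48)x = 80(1 − 0.48), i.e. 0.7696·x = 41.6.
x ≈ 54.0541; the candidate's share is 80 − x ≈ 25.9459.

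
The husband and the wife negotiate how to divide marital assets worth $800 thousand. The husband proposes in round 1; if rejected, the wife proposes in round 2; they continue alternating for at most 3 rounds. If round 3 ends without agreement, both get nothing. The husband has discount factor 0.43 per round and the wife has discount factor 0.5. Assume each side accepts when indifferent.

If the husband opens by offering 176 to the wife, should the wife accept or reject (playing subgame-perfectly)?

Reject

Round 3 (the husband proposes): rejection yields 0 for the wife; the husband offers 0 and keeps 800.
Round 2 (the wife proposes): the husband can get 800 next round, worth 0.43 × 800 = 344 now, so the wife offers 344, keeping 456.
So by rejecting in round 1, the wife gets 456 next round, worth 0.5 × 456 = 228 now.
Offer 176 < 228, so the wife rejects.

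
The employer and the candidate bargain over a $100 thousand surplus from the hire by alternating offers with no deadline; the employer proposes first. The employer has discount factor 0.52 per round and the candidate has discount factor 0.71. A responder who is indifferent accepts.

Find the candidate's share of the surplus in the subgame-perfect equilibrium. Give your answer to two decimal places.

54.03

When the employer proposes, the candidate accepts any offer worth at least 0.71 times what the candidate would get by proposing next round; and vice versa.
This gives x = 100 − 0.71y and y = 100 − 0.52x, where x and y are each side's share when it proposes.
Hence (1 − 0.71·0.52)x = 100(1 − 0.71), i.e. 0.6308·x = 29.
x ≈ 45.9734; the candidate's share is 100 − x ≈ 54.0266.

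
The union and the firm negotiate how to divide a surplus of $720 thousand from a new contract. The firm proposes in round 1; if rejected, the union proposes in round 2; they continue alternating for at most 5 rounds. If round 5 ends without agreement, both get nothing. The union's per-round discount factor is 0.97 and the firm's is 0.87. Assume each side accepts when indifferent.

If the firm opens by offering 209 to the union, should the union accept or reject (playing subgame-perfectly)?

Work out the union's continuation value if the offer is rejected.
Round 5 (the firm proposes): rejection yields 0 for the union; the firm offers 0 and keeps 720.
Round 4 (the union proposes): the firm can get 720 next round, worth 0.87 × 720 = 626.4 now, so the union offers 626.4, keeping 93.6.
Round 3 (the firm proposes): the union can get 93.6 next round, worth 0.97 × 93.6 = 90.792 now; the firm offers that and keeps 629.208.
Round 2 (the union proposes): the firm can get 629.208 next round, worth 0.87 × 629.208 = 547.41096 now. The union offers 547.41096 and keeps 720 − 547.41096 = 172.58904.
So by rejecting in round 1, the union gets 172.58904 next round, worth 0.97 × 172.58904 = 167.4113688 now.
Offer 209 ≥ 167.4113688, so the union accepts.

Accept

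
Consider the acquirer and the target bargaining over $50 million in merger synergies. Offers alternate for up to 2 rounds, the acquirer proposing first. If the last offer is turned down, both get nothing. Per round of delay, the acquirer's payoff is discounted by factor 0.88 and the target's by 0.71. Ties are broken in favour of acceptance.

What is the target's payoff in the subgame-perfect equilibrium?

35.5

Round 2 (the target proposes): rejection yields 0 for the acquirer; the target offers 0 and keeps 50.
Round 1 (the acquirer proposes): the target can get 50 next round, worth 0.71 × 50 = 35.5 now, so the acquirer offers 35.5, keeping 14.5.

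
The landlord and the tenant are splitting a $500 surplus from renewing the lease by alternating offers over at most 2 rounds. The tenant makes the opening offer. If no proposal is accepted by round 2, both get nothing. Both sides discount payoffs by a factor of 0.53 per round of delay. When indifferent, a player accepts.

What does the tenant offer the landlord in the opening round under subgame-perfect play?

Round 2 (the landlord proposes): the tenant will accept anything ≥ 0, so the landlord offers 0 and keeps 500.
Round 1 (the tenant proposes): the landlord can get 500 next round, worth 0.53 × 500 = 265 now. The tenant offers 265 and keeps 500 − 265 = 235.

265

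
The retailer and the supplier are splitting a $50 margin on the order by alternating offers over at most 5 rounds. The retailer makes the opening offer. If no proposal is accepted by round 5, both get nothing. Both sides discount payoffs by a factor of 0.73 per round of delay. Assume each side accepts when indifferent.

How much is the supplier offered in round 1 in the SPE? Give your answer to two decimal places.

15.11

Round 5 (the retailer proposes): rejection yields 0 for the supplier; the retailer offers 0 and keeps 50.
Round 4 (the supplier proposes): the retailer can get 50 next round, worth 0.73 × 50 = 36.5 now; the supplier offers that and keeps 13.5.
Round 3 (the retailer proposes): the supplier can get 13.5 next round, worth 0.73 × 13.5 = 9.855 now, so the retailer offers 9.855, keeping 40.145.
Round 2 (the supplier proposes): the retailer can get 40.145 next round, worth 0.73 × 40.145 = 29.30585 now. The supplier offers 29.30585 and keeps 50 − 29.30585 = 20.69415.
Round 1 (the retailer proposes): the supplier can get 20.69415 next round, worth 0.73 × 20.69415 = 15.1067295 now; the retailer offers that and keeps 34.8932705.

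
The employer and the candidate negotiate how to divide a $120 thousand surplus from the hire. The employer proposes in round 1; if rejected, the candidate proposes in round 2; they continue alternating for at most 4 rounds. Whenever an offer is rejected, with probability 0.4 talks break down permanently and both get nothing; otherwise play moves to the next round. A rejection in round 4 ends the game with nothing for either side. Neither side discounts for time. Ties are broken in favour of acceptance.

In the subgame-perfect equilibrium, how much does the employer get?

65.28

Round 4 (the candidate proposes): the employer will accept anything ≥ 0, so the candidate offers 0 and keeps 120.
Round 3 (the employer proposes): rejecting gives the candidate an expected 0.6 × 120 = 72, so the employer offers 72, keeping 48.
Round 2 (the candidate proposes): rejecting gives the employer an expected 0.6 × 48 = 28.8. The candidate offers 28.8 and keeps 120 − 28.8 = 91.2.
Round 1 (the employer proposes): rejecting gives the candidate an expected 0.6 × 91.2 = 54.72, so the employer offers 54.72, keeping 65.28.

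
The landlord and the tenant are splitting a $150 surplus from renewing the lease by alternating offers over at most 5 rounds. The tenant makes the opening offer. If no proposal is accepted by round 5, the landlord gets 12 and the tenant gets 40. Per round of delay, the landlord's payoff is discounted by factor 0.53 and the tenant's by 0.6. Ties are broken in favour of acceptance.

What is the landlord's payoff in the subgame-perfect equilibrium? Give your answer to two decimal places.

43.13

Work backward from the last round.
Round 5 (the tenant proposes): the landlord gets 12 if talks fail, so the tenant offers 12 and keeps 138.
Round 4 (the landlord proposes): the tenant can get 138 next round, worth 0.6 × 138 = 82.8 now. The landlord offers 82.8 and keeps 150 − 82.8 = 67.2.
Round 3 (the tenant proposes): the landlord can get 67.2 next round, worth 0.53 × 67.2 = 35.616 now. The tenant offers 35.616 and keeps 150 − 35.616 = 114.384.
Round 2 (the landlord proposes): the tenant can get 114.384 next round, worth 0.6 × 114.384 = 68.6304 now; the landlord offers that and keeps 81.3696.
Round 1 (the tenant proposes): the landlord can get 81.3696 next round, worth 0.53 × 81.3696 = 43.125888 now; the tenant offers that and keeps 106.874112.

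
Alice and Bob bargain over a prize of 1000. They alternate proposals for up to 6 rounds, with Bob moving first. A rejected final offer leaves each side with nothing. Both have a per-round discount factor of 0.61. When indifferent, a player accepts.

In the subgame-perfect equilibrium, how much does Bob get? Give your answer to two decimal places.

Round 6 (Alice proposes): rejection yields 0 for Bob; Alice offers 0 and keeps 1000.
Round 5 (Bob proposes): Alice can get 1000 next round, worth 0.61 × 1000 = 610 now; Bob offers that and keeps 390.
Round 4 (Alice proposes): Bob can get 390 next round, worth 0.61 × 390 = 237.9 now; Alice offers that and keeps 762.1.
Round 3 (Bob proposes): Alice can get 762.1 next round, worth 0.61 × 762.1 = 464.881 now; Bob offers that and keeps 535.119.
Round 2 (Alice proposes): Bob can get 535.119 next round, worth 0.61 × 535.119 = 326.42259 now; Alice offers that and keeps 673.57741.
Round 1 (Bob proposes): Alice can get 673.57741 next round, worth 0.61 × 673.57741 = 410.8822201 now, so Bob offers 410.8822201, keeping 589.1177799.

589.12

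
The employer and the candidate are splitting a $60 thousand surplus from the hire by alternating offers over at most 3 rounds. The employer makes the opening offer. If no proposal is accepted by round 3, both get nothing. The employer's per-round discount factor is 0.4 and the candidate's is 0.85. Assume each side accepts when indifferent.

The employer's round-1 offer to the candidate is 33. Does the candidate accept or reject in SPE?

Accept

Work out the candidate's continuation value if the offer is rejected.
Round 3 (the employer proposes): the candidate will accept anything ≥ 0, so the employer offers 0 and keeps 60.
Round 2 (the candidate proposes): the employer can get 60 next round, worth 0.4 × 60 = 24 now, so the candidate offers 24, keeping 36.
So by rejecting in round 1, the candidate gets 36 next round, worth 0.85 × 36 = 30.6 now.
Offer 33 ≥ 30.6, so the candidate accepts.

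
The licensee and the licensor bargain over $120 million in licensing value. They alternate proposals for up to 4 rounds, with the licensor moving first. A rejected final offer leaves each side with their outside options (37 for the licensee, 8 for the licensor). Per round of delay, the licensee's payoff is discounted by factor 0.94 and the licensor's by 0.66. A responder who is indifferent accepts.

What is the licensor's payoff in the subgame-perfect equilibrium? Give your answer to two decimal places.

Round 4 (the licensee proposes): the licensor gets 8 if talks fail, so the licensee offers 8 and keeps 112.
Round 3 (the licensor proposes): the licensee can get 112 next round, worth 0.94 × 112 = 105.28 now, so the licensor offers 105.28, keeping 14.72.
Round 2 (the licensee proposes): the licensor can get 14.72 next round, worth 0.66 × 14.72 = 9.7152 now. The licensee offers 9.7152 and keeps 120 − 9.7152 = 110.2848.
Round 1 (the licensor proposes): the licensee can get 110.2848 next round, worth 0.94 × 110.2848 = 103.667712 now, so the licensor offers 103.667712, keeping 16.332288.

16.33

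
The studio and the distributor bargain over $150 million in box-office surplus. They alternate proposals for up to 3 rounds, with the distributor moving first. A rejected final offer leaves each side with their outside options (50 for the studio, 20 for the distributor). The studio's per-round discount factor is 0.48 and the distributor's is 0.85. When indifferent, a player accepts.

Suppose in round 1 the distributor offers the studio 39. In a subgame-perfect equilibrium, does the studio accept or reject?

Accept

Work out the studio's continuation value if the offer is rejected.
Round 3 (the distributor proposes): the studio gets 50 if talks fail, so the distributor offers 50 and keeps 100.
Round 2 (the studio proposes): the distributor can get 100 next round, worth 0.85 × 100 = 85 now; the studio offers that and keeps 65.
So by rejecting in round 1, the studio gets 65 next round, worth 0.48 × 65 = 31.2 now.
Offer 39 ≥ 31.2, so the studio accepts.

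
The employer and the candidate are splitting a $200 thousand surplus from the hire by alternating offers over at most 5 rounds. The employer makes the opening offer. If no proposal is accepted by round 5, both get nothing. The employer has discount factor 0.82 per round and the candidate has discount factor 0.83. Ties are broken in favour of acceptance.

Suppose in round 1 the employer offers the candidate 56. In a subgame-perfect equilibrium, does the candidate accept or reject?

Round 5 (the employer proposes): rejection yields 0 for the candidate; the employer offers 0 and keeps 200.
Round 4 (the candidate proposes): the employer can get 200 next round, worth 0.82 × 200 = 164 now. The candidate offers 164 and keeps 200 − 164 = 36.
Round 3 (the employer proposes): the candidate can get 36 next round, worth 0.83 × 36 = 29.88 now; the employer offers that and keeps 170.12.
Round 2 (the candidate proposes): the employer can get 170.12 next round, worth 0.82 × 170.12 = 139.4984 now, so the candidate offers 139.4984, keeping 60.5016.
So by rejecting in round 1, the candidate gets 60.5016 next round, worth 0.83 × 60.5016 = 50.216328 now.
Offer 56 ≥ 50.216328, so the candidate accepts.

Accept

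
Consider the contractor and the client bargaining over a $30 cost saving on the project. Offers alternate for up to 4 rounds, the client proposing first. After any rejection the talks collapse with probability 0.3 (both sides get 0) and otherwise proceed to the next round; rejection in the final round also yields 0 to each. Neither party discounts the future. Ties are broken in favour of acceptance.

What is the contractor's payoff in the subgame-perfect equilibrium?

By backward induction:
Round 4 (the contractor proposes): rejection yields 0 for the client; the contractor offers 0 and keeps 30.
Round 3 (the client proposes): rejecting gives the contractor an expected 0.7 × 30 = 21, so the client offers 21, keeping 9.
Round 2 (the contractor proposes): rejecting gives the client an expected 0.7 × 9 = 6.3; the contractor offers that and keeps 23.7.
Round 1 (the client proposes): rejecting gives the contractor an expected 0.7 × 23.7 = 16.59. The client offers 16.59 and keeps 30 − 16.59 = 13.41.

16.59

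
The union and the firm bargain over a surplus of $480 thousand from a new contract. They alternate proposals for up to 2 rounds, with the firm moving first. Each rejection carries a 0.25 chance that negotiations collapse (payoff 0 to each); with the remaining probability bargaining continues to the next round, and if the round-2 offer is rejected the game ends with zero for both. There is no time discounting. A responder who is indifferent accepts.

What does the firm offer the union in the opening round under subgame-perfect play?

360

Round 2 (the union proposes): rejection yields 0 for the firm; the union offers 0 and keeps 480.
Round 1 (the firm proposes): rejecting gives the union an expected 0.75 × 480 = 360; the firm offers that and keeps 120.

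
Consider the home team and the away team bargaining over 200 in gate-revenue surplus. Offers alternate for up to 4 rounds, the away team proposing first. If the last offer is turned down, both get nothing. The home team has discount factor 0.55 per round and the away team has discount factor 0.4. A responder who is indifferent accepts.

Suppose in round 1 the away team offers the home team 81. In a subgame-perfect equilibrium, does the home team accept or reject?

Round 4 (the home team proposes): rejection yields 0 for the away team; the home team offers 0 and keeps 200.
Round 3 (the away team proposes): the home team can get 200 next round, worth 0.55 × 200 = 110 now; the away team offers that and keeps 90.
Round 2 (the home team proposes): the away team can get 90 next round, worth 0.4 × 90 = 36 now, so the home team offers 36, keeping 164.
So by rejecting in round 1, the home team gets 164 next round, worth 0.55 × 164 = 90.2 now.
Offer 81 < 90.2, so the home team rejects.

Reject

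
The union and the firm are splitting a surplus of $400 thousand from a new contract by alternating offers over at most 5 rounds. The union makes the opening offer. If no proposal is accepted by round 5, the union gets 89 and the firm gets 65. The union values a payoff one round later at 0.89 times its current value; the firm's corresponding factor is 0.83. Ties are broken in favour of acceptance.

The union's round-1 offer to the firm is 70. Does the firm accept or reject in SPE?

Round 5 (the union proposes): the firm gets 65 if talks fail, so the union offers 65 and keeps 335.
Round 4 (the firm proposes): the union can get 335 next round, worth 0.89 × 335 = 298.15 now; the firm offers that and keeps 101.85.
Round 3 (the union proposes): the firm can get 101.85 next round, worth 0.83 × 101.85 = 84.5355 now; the union offers that and keeps 315.4645.
Round 2 (the firm proposes): the union can get 315.4645 next round, worth 0.89 × 315.4645 = 280.763405 now; the firm offers that and keeps 119.236595.
So by rejecting in round 1, the firm gets 119.236595 next round, worth 0.83 × 119.236595 = 98.96637385 now.
Offer 70 < 98.96637385, so the firm rejects.

Reject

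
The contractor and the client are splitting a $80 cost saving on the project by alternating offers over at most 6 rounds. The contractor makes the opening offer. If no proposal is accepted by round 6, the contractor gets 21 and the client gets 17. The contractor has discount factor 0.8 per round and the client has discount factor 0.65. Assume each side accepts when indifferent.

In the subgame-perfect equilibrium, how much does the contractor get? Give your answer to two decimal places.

Round 6 (the client proposes): the contractor gets 21 if talks fail, so the client offers 21 and keeps 59.
Round 5 (the contractor proposes): the client can get 59 next round, worth 0.65 × 59 = 38.35 now, so the contractor offers 38.35, keeping 41.65.
Round 4 (the client proposes): the contractor can get 41.65 next round, worth 0.8 × 41.65 = 33.32 now; the client offers that and keeps 46.68.
Round 3 (the contractor proposes): the client can get 46.68 next round, worth 0.65 × 46.68 = 30.342 now; the contractor offers that and keeps 49.658.
Round 2 (the client proposes): the contractor can get 49.658 next round, worth 0.8 × 49.658 = 39.7264 now; the client offers that and keeps 40.2736.
Round 1 (the contractor proposes): the client can get 40.2736 next round, worth 0.65 × 40.2736 = 26.17784 now; the contractor offers that and keeps 53.82216.

53.82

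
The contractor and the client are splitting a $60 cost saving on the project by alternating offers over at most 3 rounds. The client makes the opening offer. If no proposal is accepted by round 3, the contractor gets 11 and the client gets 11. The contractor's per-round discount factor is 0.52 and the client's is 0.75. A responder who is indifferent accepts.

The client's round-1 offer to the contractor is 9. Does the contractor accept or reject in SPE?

Reject

Round 3 (the client proposes): the contractor gets 11 if talks fail, so the client offers 11 and keeps 49.
Round 2 (the contractor proposes): the client can get 49 next round, worth 0.75 × 49 = 36.75 now, so the contractor offers 36.75, keeping 23.25.
So by rejecting in round 1, the contractor gets 23.25 next round, worth 0.52 × 23.25 = 12.09 now.
Offer 9 < 12.09, so the contractor rejects.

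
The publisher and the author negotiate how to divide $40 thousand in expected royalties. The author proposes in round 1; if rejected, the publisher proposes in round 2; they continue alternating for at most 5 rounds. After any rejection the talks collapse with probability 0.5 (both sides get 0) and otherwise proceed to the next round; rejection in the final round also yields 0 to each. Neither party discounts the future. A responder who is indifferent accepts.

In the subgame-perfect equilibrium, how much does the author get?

Round 5 (the author proposes): the publisher will accept anything ≥ 0, so the author offers 0 and keeps 40.
Round 4 (the publisher proposes): rejecting gives the author an expected 0.5 × 40 = 20; the publisher offers that and keeps 20.
Round 3 (the author proposes): rejecting gives the publisher an expected 0.5 × 20 = 10. The author offers 10 and keeps 40 − 10 = 30.
Round 2 (the publisher proposes): rejecting gives the author an expected 0.5 × 30 = 15; the publisher offers that and keeps 25.
Round 1 (the author proposes): rejecting gives the publisher an expected 0.5 × 25 = 12.5, so the author offers 12.5, keeping 27.5.

27.5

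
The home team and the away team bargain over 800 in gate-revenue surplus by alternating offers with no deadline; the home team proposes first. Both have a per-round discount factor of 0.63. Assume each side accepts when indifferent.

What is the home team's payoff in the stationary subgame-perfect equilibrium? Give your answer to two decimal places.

When the home team proposes, the away team accepts any offer worth at least 0.63 times what the away team would get by proposing next round; and vice versa.
This gives x = 800 − 0.63y and y = 800 − 0.63x, where x and y are each side's share when it proposes.
Hence (1 − 0.63·0.63)x = 800(1 − 0.63), i.e. 0.6031·x = 296.
x ≈ 490.7975; the away team's share is 800 − x ≈ 309.2025.

490.80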